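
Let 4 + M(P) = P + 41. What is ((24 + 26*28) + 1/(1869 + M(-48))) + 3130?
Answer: 7212757/1858 ≈ 3882.0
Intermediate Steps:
M(P) = 37 + P (M(P) = -4 + (P + 41) = -4 + (41 + P) = 37 + P)
((24 + 26*28) + 1/(1869 + M(-48))) + 3130 = ((24 + 26*28) + 1/(1869 + (37 - 48))) + 3130 = ((24 + 728) + 1/(1869 - 11)) + 3130 = (752 + 1/1858) + 3130 = 1397217/1858 + 3130 = 7212757/1858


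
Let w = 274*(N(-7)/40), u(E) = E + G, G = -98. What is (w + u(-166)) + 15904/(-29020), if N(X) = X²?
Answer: 2063379/29020 ≈ 71.102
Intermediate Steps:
u(E) = -98 + E (u(E) = E - 98 = -98 + E)
w = 6713/20 (w = 274*((-7)²/40) = 274*(49*(1/40)) = 274*(49/40) = 6713/20 ≈ 335.65)
(w + u(-166)) + 15904/(-29020) = (6713/20 + (-98 - 166)) + 15904/(-29020) = (6713/20 - 264) + 15904*(-1/29020) = 1433/20 - 3976/7255 = 2063379/29020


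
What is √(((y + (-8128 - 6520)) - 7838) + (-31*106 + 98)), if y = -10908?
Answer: I*√36582 ≈ 191.26*I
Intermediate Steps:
√(((y + (-8128 - 6520)) - 7838) + (-31*106 + 98)) = √(((-10908 + (-8128 - 6520)) - 7838) + (-31*106 + 98)) = √(((-10908 - 14648) - 7838) + (-3286 + 98)) = √((-25556 - 7838) - 3188) = √(-33394 - 3188) = √(-36582) = I*√36582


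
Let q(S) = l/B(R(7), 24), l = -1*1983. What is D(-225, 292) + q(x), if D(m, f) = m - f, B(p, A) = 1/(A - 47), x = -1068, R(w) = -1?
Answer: 45092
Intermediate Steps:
l = -1983
B(p, A) = 1/(-47 + A)
q(S) = 45609 (q(S) = -1983/(1/(-47 + 24)) = -1983/(1/(-23)) = -1983/(-1/23) = -1983*(-23) = 45609)
D(-225, 292) + q(x) = (-225 - 1*292) + 45609 = (-225 - 292) + 45609 = -517 + 45609 = 45092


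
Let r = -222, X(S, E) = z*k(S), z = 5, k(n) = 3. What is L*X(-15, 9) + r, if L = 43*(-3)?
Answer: -2157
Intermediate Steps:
X(S, E) = 15 (X(S, E) = 5*3 = 15)
L = -129
L*X(-15, 9) + r = -129*15 - 222 = -1935 - 222 = -2157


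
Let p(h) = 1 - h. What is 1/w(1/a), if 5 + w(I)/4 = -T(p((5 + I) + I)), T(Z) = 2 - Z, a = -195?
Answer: -195/8572 ≈ -0.022748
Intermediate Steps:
w(I) = -44 - 8*I (w(I) = -20 + 4*(-(2 - (1 - ((5 + I) + I)))) = -20 + 4*(-(2 - (1 - (5 + 2*I)))) = -20 + 4*(-(2 - (1 + (-5 - 2*I)))) = -20 + 4*(-(2 - (-4 - 2*I))) = -20 + 4*(-(2 + (4 + 2*I))) = -20 + 4*(-(6 + 2*I)) = -20 + 4*(-6 - 2*I) = -20 + (-24 - 8*I) = -44 - 8*I)
1/w(1/a) = 1/(-44 - 8/(-195)) = 1/(-44 - 8*(-1/195)) = 1/(-44 + 8/195) = 1/(-8572/195) = -195/8572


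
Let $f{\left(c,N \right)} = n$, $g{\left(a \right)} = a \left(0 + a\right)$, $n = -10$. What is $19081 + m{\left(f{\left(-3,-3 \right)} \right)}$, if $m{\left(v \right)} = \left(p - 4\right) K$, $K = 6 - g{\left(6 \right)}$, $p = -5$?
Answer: $19351$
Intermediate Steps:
$g{\left(a \right)} = a^{2}$ ($g{\left(a \right)} = a a = a^{2}$)
$f{\left(c,N \right)} = -10$
$K = -30$ ($K = 6 - 6^{2} = 6 - 36 = -30$)
$m{\left(v \right)} = 270$ ($m{\left(v \right)} = \left(-5 - 4\right) \left(-30\right) = \left(-9\right) \left(-30\right) = 270$)
$19081 + m{\left(f{\left(-3,-3 \right)} \right)} = 19081 + 270 = 19351$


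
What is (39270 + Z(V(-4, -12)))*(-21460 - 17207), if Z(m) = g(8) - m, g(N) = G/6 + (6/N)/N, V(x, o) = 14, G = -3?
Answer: -48572673393/32 ≈ -1.5179e+9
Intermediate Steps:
g(N) = -½ + 6/N² (g(N) = -3/6 + (6/N)/N = -3*⅙ + 6/N² = -½ + 6/N²)
Z(m) = -13/32 - m (Z(m) = (-½ + 6/8²) - m = (-½ + 6*(1/64)) - m = (-½ + 3/32) - m = -13/32 - m)
(39270 + Z(V(-4, -12)))*(-21460 - 17207) = (39270 + (-13/32 - 1*14))*(-21460 - 17207) = (39270 + (-13/32 - 14))*(-38667) = (39270 - 461/32)*(-38667) = (1256179/32)*(-38667) = -48572673393/32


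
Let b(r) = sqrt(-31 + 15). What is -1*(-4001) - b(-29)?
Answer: 4001 - 4*I ≈ 4001.0 - 4.0*I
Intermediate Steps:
b(r) = 4*I (b(r) = sqrt(-16) = 4*I)
-1*(-4001) - b(-29) = -1*(-4001) - 4*I = 4001 - 4*I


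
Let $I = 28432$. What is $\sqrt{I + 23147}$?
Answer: $3 \sqrt{5731} \approx 227.11$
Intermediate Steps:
$\sqrt{I + 23147} = \sqrt{28432 + 23147} = \sqrt{51579} = 3 \sqrt{5731}$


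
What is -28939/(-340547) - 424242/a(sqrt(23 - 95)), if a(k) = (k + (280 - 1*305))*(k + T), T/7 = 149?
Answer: 3799514469794821/258230298252539 + 2591270136*I*sqrt(2)/758280937 ≈ 14.714 + 4.8328*I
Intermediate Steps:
T = 1043 (T = 7*149 = 1043)
a(k) = (-25 + k)*(1043 + k) (a(k) = (k + (280 - 1*305))*(k + 1043) = (k + (280 - 305))*(1043 + k) = (k - 25)*(1043 + k) = (-25 + k)*(1043 + k))
-28939/(-340547) - 424242/a(sqrt(23 - 95)) = -28939/(-340547) - 424242/(-26075 + (sqrt(23 - 95))**2 + 1018*sqrt(23 - 95)) = -28939*(-1/340547) - 424242/(-26075 + (sqrt(-72))**2 + 1018*sqrt(-72)) = 28939/340547 - 424242/(-26075 + (6*I*sqrt(2))**2 + 1018*(6*I*sqrt(2))) = 28939/340547 - 424242/(-26075 - 72 + 6108*I*sqrt(2)) = 28939/340547 - 424242/(-26147 + 6108*I*sqrt(2))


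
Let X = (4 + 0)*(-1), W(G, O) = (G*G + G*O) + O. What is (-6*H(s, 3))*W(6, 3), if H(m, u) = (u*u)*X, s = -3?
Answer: 12312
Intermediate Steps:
W(G, O) = O + G² + G*O (W(G, O) = (G² + G*O) + O = O + G² + G*O)
X = -4 (X = 4*(-1) = -4)
H(m, u) = -4*u² (H(m, u) = (u*u)*(-4) = u²*(-4) = -4*u²)
(-6*H(s, 3))*W(6, 3) = (-(-24)*3²)*(3 + 6² + 6*3) = (-(-24)*9)*(3 + 36 + 18) = -6*(-36)*57 = 216*57 = 12312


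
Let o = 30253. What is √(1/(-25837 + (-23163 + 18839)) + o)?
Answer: 2*√6880182034463/30161 ≈ 173.93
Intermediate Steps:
√(1/(-25837 + (-23163 + 18839)) + o) = √(1/(-25837 + (-23163 + 18839)) + 30253) = √(1/(-25837 - 4324) + 30253) = √(1/(-30161) + 30253) = √(-1/30161 + 30253) = √(912460732/30161) = 2*√6880182034463/30161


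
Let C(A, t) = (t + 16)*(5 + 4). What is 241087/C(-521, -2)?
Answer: 34441/18 ≈ 1913.4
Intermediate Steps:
C(A, t) = 144 + 9*t (C(A, t) = (16 + t)*9 = 144 + 9*t)
241087/C(-521, -2) = 241087/(144 + 9*(-2)) = 241087/(144 - 18) = 241087/126 = 241087*(1/126) = 34441/18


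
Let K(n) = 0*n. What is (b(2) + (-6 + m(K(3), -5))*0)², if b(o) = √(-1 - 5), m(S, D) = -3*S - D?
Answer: -6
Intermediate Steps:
K(n) = 0
m(S, D) = -D - 3*S
b(o) = I*√6 (b(o) = √(-6) = I*√6)
(b(2) + (-6 + m(K(3), -5))*0)² = (I*√6 + (-6 + (-1*(-5) - 3*0))*0)² = (I*√6 + (-6 + (5 + 0))*0)² = (I*√6 + (-6 + 5)*0)² = (I*√6 - 1*0)² = (I*√6 + 0)² = (I*√6)² = -6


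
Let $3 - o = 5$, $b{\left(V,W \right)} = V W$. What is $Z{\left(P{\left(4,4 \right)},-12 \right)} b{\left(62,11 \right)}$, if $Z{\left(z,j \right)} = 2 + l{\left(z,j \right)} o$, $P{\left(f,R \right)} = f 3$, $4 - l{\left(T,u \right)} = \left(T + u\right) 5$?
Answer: $-4092$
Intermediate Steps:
$l{\left(T,u \right)} = 4 - 5 T - 5 u$ ($l{\left(T,u \right)} = 4 - \left(T + u\right) 5 = 4 - \left(5 T + 5 u\right) = 4 - 5 T - 5 u$)
$P{\left(f,R \right)} = 3 f$
$o = -2$ ($o = 3 - 5 = -2$)
$Z{\left(z,j \right)} = -6 + 10 j + 10 z$ ($Z{\left(z,j \right)} = 2 + \left(4 - 5 z - 5 j\right) \left(-2\right) = 2 + \left(4 - 5 j - 5 z\right) \left(-2\right) = 2 + \left(-8 + 10 j + 10 z\right) = -6 + 10 j + 10 z$)
$Z{\left(P{\left(4,4 \right)},-12 \right)} b{\left(62,11 \right)} = \left(-6 + 10 \left(-12\right) + 10 \cdot 3 \cdot 4\right) 62 \cdot 11 = \left(-6 - 120 + 10 \cdot 12\right) 682 = \left(-6 - 120 + 120\right) 682 = \left(-6\right) 682 = -4092$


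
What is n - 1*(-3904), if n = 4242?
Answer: 8146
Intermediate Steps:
n - 1*(-3904) = 4242 - 1*(-3904) = 4242 + 3904 = 8146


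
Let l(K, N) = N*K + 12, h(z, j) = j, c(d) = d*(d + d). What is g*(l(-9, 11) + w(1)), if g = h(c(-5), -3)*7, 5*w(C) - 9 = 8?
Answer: 8778/5 ≈ 1755.6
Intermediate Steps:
c(d) = 2*d² (c(d) = d*(2*d) = 2*d²)
l(K, N) = 12 + K*N (l(K, N) = K*N + 12 = 12 + K*N)
w(C) = 17/5 (w(C) = 9/5 + (⅕)*8 = 9/5 + 8/5 = 17/5)
g = -21 (g = -3*7 = -21)
g*(l(-9, 11) + w(1)) = -21*((12 - 9*11) + 17/5) = -21*((12 - 99) + 17/5) = -21*(-87 + 17/5) = -21*(-418/5) = 8778/5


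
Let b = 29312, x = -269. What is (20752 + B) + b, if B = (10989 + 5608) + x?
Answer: 66392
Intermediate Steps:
B = 16328 (B = (10989 + 5608) - 269 = 16597 - 269 = 16328)
(20752 + B) + b = (20752 + 16328) + 29312 = 37080 + 29312 = 66392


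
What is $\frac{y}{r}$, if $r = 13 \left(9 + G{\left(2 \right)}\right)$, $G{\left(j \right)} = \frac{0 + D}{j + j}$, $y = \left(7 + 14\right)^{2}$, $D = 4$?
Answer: $\frac{441}{130} \approx 3.3923$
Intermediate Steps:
$y = 441$ ($y = 21^{2} = 441$)
$G{\left(j \right)} = \frac{2}{j}$ ($G{\left(j \right)} = \frac{0 + 4}{j + j} = \frac{4}{2 j} = 4 \frac{1}{2 j} = \frac{2}{j}$)
$r = 130$ ($r = 13 \left(9 + \frac{2}{2}\right) = 13 \left(9 + 2 \cdot \frac{1}{2}\right) = 13 \left(9 + 1\right) = 13 \cdot 10 = 130$)
$\frac{y}{r} = \frac{441}{130}$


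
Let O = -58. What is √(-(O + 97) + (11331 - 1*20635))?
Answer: I*√9343 ≈ 96.659*I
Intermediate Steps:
√(-(O + 97) + (11331 - 1*20635)) = √(-(-58 + 97) + (11331 - 1*20635)) = √(-1*39 + (11331 - 20635)) = √(-39 - 9304) = √(-9343) = I*√9343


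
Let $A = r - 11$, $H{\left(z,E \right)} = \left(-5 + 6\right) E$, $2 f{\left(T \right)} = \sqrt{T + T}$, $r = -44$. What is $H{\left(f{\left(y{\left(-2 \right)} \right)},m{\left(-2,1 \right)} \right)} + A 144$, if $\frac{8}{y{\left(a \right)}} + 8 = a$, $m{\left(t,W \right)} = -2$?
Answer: $-7922$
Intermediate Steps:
$y{\left(a \right)} = \frac{8}{-8 + a}$
$f{\left(T \right)} = \frac{\sqrt{2} \sqrt{T}}{2}$ ($f{\left(T \right)} = \frac{\sqrt{T + T}}{2} = \frac{\sqrt{2 T}}{2} = \frac{\sqrt{2} \sqrt{T}}{2}$)
$H{\left(z,E \right)} = E$ ($H{\left(z,E \right)} = 1 E = E$)
$A = -55$ ($A = -44 - 11 = -55$)
$H{\left(f{\left(y{\left(-2 \right)} \right)},m{\left(-2,1 \right)} \right)} + A 144 = -2 - 7920 = -7922$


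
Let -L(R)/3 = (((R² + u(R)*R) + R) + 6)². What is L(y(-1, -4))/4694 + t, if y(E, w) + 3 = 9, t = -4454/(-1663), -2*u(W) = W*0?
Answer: 4706210/3903061 ≈ 1.2058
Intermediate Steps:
u(W) = 0 (u(W) = -W*0/2 = -½*0 = 0)
t = 4454/1663 (t = -4454*(-1/1663) = 4454/1663 ≈ 2.6783)
y(E, w) = 6 (y(E, w) = -3 + 9 = 6)
L(R) = -3*(6 + R + R²)² (L(R) = -3*(((R² + 0*R) + R) + 6)² = -3*(((R² + 0) + R) + 6)² = -3*((R² + R) + 6)² = -3*((R + R²) + 6)² = -3*(6 + R + R²)²)
L(y(-1, -4))/4694 + t = -3*(6 + 6 + 6²)²/4694 + 4454/1663 = -3*(6 + 6 + 36)²*(1/4694) + 4454/1663 = -3*48²*(1/4694) + 4454/1663 = -3*2304*(1/4694) + 4454/1663 = -6912*1/4694 + 4454/1663 = -3456/2347 + 4454/1663 = 4706210/3903061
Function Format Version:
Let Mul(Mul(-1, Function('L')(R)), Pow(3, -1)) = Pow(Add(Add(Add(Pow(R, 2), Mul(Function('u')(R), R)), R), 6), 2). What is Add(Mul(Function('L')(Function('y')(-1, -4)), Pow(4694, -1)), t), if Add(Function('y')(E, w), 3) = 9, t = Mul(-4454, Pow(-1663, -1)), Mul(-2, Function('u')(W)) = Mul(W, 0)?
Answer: Rational(4706210, 3903061) ≈ 1.2058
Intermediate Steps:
Function('u')(W) = 0 (Function('u')(W) = Mul(Rational(-1, 2), Mul(W, 0)) = Mul(Rational(-1, 2), 0) = 0)
t = Rational(4454, 1663) (t = Mul(-4454, Rational(-1, 1663)) = Rational(4454, 1663) ≈ 2.6783)
Function('y')(E, w) = 6 (Function('y')(E, w) = Add(-3, 9) = 6)
Function('L')(R) = Mul(-3, Pow(Add(6, R, Pow(R, 2)), 2)) (Function('L')(R) = Mul(-3, Pow(Add(Add(Add(Pow(R, 2), Mul(0, R)), R), 6), 2)) = Mul(-3, Pow(Add(Add(Add(Pow(R, 2), 0), R), 6), 2)) = Mul(-3, Pow(Add(Add(Pow(R, 2), R), 6), 2)) = Mul(-3, Pow(Add(Add(R, Pow(R, 2)), 6), 2)) = Mul(-3, Pow(Add(6, R, Pow(R, 2)), 2)))
Add(Mul(Function('L')(Function('y')(-1, -4)), Pow(4694, -1)), t) = Add(Mul(Mul(-3, Pow(Add(6, 6, Pow(6, 2)), 2)), Pow(4694, -1)), Rational(4454, 1663)) = Add(Mul(Mul(-3, Pow(Add(6, 6, 36), 2)), Rational(1, 4694)), Rational(4454, 1663)) = Add(Mul(Mul(-3, Pow(48, 2)), Rational(1, 4694)), Rational(4454, 1663)) = Add(Mul(Mul(-3, 2304), Rational(1, 4694)), Rational(4454, 1663)) = Add(Mul(-6912, Rational(1, 4694)), Rational(4454, 1663)) = Add(Rational(-3456, 2347), Rational(4454, 1663)) = Rational(4706210, 3903061)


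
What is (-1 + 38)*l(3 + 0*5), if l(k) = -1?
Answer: -37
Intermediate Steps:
(-1 + 38)*l(3 + 0*5) = (-1 + 38)*(-1) = 37*(-1) = -37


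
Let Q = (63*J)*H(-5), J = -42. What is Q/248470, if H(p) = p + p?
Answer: 2646/24847 ≈ 0.10649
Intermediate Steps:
H(p) = 2*p
Q = 26460 (Q = (63*(-42))*(2*(-5)) = -2646*(-10) = 26460)
Q/248470 = 26460/248470 = 26460*(1/248470) = 2646/24847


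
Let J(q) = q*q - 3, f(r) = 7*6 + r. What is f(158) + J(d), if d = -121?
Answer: 14838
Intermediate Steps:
f(r) = 42 + r
J(q) = -3 + q**2 (J(q) = q**2 - 3 = -3 + q**2)
f(158) + J(d) = (42 + 158) + (-3 + (-121)**2) = 200 + (-3 + 14641) = 200 + 14638 = 14838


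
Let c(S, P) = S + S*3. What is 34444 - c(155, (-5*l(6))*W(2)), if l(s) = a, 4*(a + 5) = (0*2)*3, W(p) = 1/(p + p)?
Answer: 33824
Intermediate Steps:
W(p) = 1/(2*p)
a = -5 (a = -5 + ((0*2)*3)/4 = -5 + (0*3)/4 = -5 + (1/4)*0 = -5 + 0 = -5)
l(s) = -5
c(S, P) = 4*S (c(S, P) = S + 3*S = 4*S)
34444 - c(155, (-5*l(6))*W(2)) = 34444 - 4*155 = 34444 - 1*620 = 34444 - 620 = 33824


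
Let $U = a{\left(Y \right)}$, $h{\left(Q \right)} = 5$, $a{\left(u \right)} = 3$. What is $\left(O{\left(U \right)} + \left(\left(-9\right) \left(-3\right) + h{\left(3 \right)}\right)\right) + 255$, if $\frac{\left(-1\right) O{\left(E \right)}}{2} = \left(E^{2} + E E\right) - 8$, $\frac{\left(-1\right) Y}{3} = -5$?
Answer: $267$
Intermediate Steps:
$Y = 15$ ($Y = \left(-3\right) \left(-5\right) = 15$)
$U = 3$
$O{\left(E \right)} = 16 - 4 E^{2}$ ($O{\left(E \right)} = - 2 \left(\left(E^{2} + E E\right) - 8\right) = - 2 \left(\left(E^{2} + E^{2}\right) - 8\right) = - 2 \left(2 E^{2} - 8\right) = - 2 \left(-8 + 2 E^{2}\right) = 16 - 4 E^{2}$)
$\left(O{\left(U \right)} + \left(\left(-9\right) \left(-3\right) + h{\left(3 \right)}\right)\right) + 255 = \left(\left(16 - 4 \cdot 3^{2}\right) + \left(\left(-9\right) \left(-3\right) + 5\right)\right) + 255 = \left(\left(16 - 36\right) + \left(27 + 5\right)\right) + 255 = \left(\left(16 - 36\right) + 32\right) + 255 = \left(-20 + 32\right) + 255 = 12 + 255 = 267$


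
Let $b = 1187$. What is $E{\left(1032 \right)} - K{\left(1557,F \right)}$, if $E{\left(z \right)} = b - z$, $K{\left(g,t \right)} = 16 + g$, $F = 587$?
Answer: $-1418$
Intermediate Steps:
$E{\left(z \right)} = 1187 - z$
$E{\left(1032 \right)} - K{\left(1557,F \right)} = \left(1187 - 1032\right) - \left(16 + 1557\right) = \left(1187 - 1032\right) - 1573 = 155 - 1573 = -1418$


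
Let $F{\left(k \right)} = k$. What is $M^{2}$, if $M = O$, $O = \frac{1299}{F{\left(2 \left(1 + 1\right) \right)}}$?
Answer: $\frac{1687401}{16} \approx 1.0546 \cdot 10^{5}$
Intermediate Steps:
$O = \frac{1299}{4}$ ($O = \frac{1299}{2 \left(1 + 1\right)} = \frac{1299}{2 \cdot 2} = \frac{1299}{4} \approx 324.75$)
$M = \frac{1299}{4} \approx 324.75$
$M^{2} = \left(\frac{1299}{4}\right)^{2} = \frac{1687401}{16}$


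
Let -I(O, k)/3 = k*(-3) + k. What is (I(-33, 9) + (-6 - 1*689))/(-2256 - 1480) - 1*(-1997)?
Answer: 7461433/3736 ≈ 1997.2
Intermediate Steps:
I(O, k) = 6*k (I(O, k) = -3*(k*(-3) + k) = -3*(-3*k + k) = -(-6)*k = 6*k)
(I(-33, 9) + (-6 - 1*689))/(-2256 - 1480) - 1*(-1997) = (6*9 + (-6 - 1*689))/(-2256 - 1480) - 1*(-1997) = (54 + (-6 - 689))/(-3736) + 1997 = (54 - 695)*(-1/3736) + 1997 = -641*(-1/3736) + 1997 = 641/3736 + 1997 = 7461433/3736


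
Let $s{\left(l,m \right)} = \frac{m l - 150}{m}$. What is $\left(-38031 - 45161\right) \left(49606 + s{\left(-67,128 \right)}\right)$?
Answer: $- \frac{32969207979}{8} \approx -4.1211 \cdot 10^{9}$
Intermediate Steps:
$s{\left(l,m \right)} = \frac{-150 + l m}{m}$ ($s{\left(l,m \right)} = \frac{l m - 150}{m} = \frac{-150 + l m}{m}$)
$\left(-38031 - 45161\right) \left(49606 + s{\left(-67,128 \right)}\right) = \left(-38031 - 45161\right) \left(49606 - \left(67 + \frac{150}{128}\right)\right) = - 83192 \left(49606 - \frac{4363}{64}\right) = \left(-83192\right) \frac{3170421}{64} = - \frac{32969207979}{8}$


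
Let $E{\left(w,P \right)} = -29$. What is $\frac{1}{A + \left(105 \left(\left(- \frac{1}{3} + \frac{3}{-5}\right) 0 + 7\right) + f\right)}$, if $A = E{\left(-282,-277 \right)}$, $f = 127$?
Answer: $\frac{1}{833} \approx 0.0012005$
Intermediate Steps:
$A = -29$
$\frac{1}{A + \left(105 \left(\left(- \frac{1}{3} + \frac{3}{-5}\right) 0 + 7\right) + f\right)} = \frac{1}{-29 + \left(105 \left(\left(- \frac{1}{3} + \frac{3}{-5}\right) 0 + 7\right) + 127\right)} = \frac{1}{-29 + \left(105 \left(\left(\left(-1\right) \frac{1}{3} + 3 \left(- \frac{1}{5}\right)\right) 0 + 7\right) + 127\right)} = \frac{1}{-29 + \left(105 \left(\left(- \frac{1}{3} - \frac{3}{5}\right) 0 + 7\right) + 127\right)} = \frac{1}{-29 + \left(105 \left(\left(- \frac{14}{15}\right) 0 + 7\right) + 127\right)} = \frac{1}{-29 + \left(105 \left(0 + 7\right) + 127\right)} = \frac{1}{-29 + \left(105 \cdot 7 + 127\right)} = \frac{1}{-29 + \left(735 + 127\right)} = \frac{1}{-29 + 862} = \frac{1}{833}$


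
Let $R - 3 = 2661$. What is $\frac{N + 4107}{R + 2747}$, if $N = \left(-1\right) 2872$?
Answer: $\frac{1235}{5411} \approx 0.22824$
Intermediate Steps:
$R = 2664$ ($R = 3 + 2661 = 2664$)
$N = -2872$
$\frac{N + 4107}{R + 2747} = \frac{-2872 + 4107}{2664 + 2747} = \frac{1235}{5411}$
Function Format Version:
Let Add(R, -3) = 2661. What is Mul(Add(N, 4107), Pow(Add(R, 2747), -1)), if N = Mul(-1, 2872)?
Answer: Rational(1235, 5411) ≈ 0.22824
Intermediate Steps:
R = 2664 (R = Add(3, 2661) = 2664)
N = -2872
Mul(Add(N, 4107), Pow(Add(R, 2747), -1)) = Mul(Add(-2872, 4107), Pow(Add(2664, 2747), -1)) = Mul(1235, Pow(5411, -1)) = Mul(1235, Rational(1, 5411)) = Rational(1235, 5411)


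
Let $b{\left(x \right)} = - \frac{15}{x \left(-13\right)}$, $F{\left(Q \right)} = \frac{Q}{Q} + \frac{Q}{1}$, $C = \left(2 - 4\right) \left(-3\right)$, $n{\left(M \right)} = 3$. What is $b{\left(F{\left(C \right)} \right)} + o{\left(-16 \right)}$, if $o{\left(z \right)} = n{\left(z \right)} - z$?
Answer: $\frac{1744}{91} \approx 19.165$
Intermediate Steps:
$o{\left(z \right)} = 3 - z$
$C = 6$ ($C = \left(-2\right) \left(-3\right) = 6$)
$F{\left(Q \right)} = 1 + Q$ ($F{\left(Q \right)} = 1 + Q 1 = 1 + Q$)
$b{\left(x \right)} = \frac{15}{13 x}$ ($b{\left(x \right)} = - \frac{15}{\left(-13\right) x} = - 15 \left(- \frac{1}{13 x}\right) = \frac{15}{13 x}$)
$b{\left(F{\left(C \right)} \right)} + o{\left(-16 \right)} = \frac{15}{13 \left(1 + 6\right)} + \left(3 - -16\right) = \frac{15}{13 \cdot 7} + \left(3 + 16\right) = \frac{15}{13} \cdot \frac{1}{7} + 19 = \frac{15}{91} + 19 = \frac{1744}{91}$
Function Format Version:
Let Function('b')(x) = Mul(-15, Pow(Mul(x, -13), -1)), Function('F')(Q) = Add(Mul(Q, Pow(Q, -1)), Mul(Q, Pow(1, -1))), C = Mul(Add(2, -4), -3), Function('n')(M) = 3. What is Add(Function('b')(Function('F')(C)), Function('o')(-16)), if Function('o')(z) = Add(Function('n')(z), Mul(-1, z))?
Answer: Rational(1744, 91) ≈ 19.165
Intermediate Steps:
Function('o')(z) = Add(3, Mul(-1, z))
C = 6 (C = Mul(-2, -3) = 6)
Function('F')(Q) = Add(1, Q) (Function('F')(Q) = Add(1, Mul(Q, 1)) = Add(1, Q))
Function('b')(x) = Mul(Rational(15, 13), Pow(x, -1)) (Function('b')(x) = Mul(-15, Pow(Mul(-13, x), -1)) = Mul(-15, Mul(Rational(-1, 13), Pow(x, -1))) = Mul(Rational(15, 13), Pow(x, -1)))
Add(Function('b')(Function('F')(C)), Function('o')(-16)) = Add(Mul(Rational(15, 13), Pow(Add(1, 6), -1)), Add(3, Mul(-1, -16))) = Add(Mul(Rational(15, 13), Pow(7, -1)), Add(3, 16)) = Add(Mul(Rational(15, 13), Rational(1, 7)), 19) = Add(Rational(15, 91), 19) = Rational(1744, 91)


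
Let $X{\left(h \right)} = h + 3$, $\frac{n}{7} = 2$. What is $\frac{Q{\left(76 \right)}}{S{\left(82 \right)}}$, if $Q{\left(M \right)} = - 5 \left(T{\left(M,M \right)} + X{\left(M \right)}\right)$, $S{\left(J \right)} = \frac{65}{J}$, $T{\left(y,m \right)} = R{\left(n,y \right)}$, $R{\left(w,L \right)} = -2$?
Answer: $- \frac{6314}{13} \approx -485.69$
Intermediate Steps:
$n = 14$ ($n = 7 \cdot 2 = 14$)
$T{\left(y,m \right)} = -2$
$X{\left(h \right)} = 3 + h$
$Q{\left(M \right)} = -5 - 5 M$ ($Q{\left(M \right)} = - 5 \left(-2 + \left(3 + M\right)\right) = - 5 \left(1 + M\right) = -5 - 5 M$)
$\frac{Q{\left(76 \right)}}{S{\left(82 \right)}} = \frac{-5 - 380}{65 \cdot \frac{1}{82}} = - \frac{385}{\frac{65}{82}} = \left(-385\right) \frac{82}{65} = - \frac{6314}{13}$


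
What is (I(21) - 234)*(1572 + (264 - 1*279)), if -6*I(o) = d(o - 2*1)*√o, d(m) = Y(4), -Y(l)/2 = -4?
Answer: -364338 - 2076*√21 ≈ -3.7385e+5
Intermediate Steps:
Y(l) = 8 (Y(l) = -2*(-4) = 8)
d(m) = 8
I(o) = -4*√o/3
(I(21) - 234)*(1572 + (264 - 1*279)) = (-4*√21/3 - 234)*(1572 + (264 - 1*279)) = (-234 - 4*√21/3)*(1572 + (264 - 279)) = (-234 - 4*√21/3)*(1572 - 15) = (-234 - 4*√21/3)*1557 = -364338 - 2076*√21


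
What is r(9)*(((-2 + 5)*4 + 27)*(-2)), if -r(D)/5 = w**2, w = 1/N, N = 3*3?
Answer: 130/27 ≈ 4.8148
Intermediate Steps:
N = 9
w = 1/9 ≈ 0.11111
r(D) = -5/81 (r(D) = -5*(1/9)**2 = -5*1/81 = -5/81)
r(9)*(((-2 + 5)*4 + 27)*(-2)) = -5*((-2 + 5)*4 + 27)*(-2)/81 = -5*(3*4 + 27)*(-2)/81 = -5*(12 + 27)*(-2)/81 = -65*(-2)/27 = -5/81*(-78) = 130/27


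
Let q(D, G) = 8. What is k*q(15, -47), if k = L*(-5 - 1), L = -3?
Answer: 144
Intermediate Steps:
k = 18 (k = -3*(-5 - 1) = -3*(-6) = 18)
k*q(15, -47) = 18*8 = 144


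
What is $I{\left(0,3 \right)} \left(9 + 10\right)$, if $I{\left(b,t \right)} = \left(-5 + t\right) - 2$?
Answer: $-76$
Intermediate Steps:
$I{\left(b,t \right)} = -7 + t$
$I{\left(0,3 \right)} \left(9 + 10\right) = \left(-7 + 3\right) \left(9 + 10\right) = \left(-4\right) 19 = -76$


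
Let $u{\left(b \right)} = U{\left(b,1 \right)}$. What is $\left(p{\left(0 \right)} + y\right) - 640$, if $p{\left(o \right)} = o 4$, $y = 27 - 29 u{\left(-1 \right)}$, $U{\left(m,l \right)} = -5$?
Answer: $-468$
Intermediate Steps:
$u{\left(b \right)} = -5$
$y = 172$ ($y = 27 - -145 = 27 + 145 = 172$)
$p{\left(o \right)} = 4 o$
$\left(p{\left(0 \right)} + y\right) - 640 = \left(4 \cdot 0 + 172\right) - 640 = \left(0 + 172\right) - 640 = 172 - 640 = -468$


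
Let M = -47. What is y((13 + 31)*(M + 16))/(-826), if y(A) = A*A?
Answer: -930248/413 ≈ -2252.4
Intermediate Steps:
y(A) = A²
y((13 + 31)*(M + 16))/(-826) = ((13 + 31)*(-47 + 16))²/(-826) = (44*(-31))²*(-1/826) = (-1364)²*(-1/826) = 1860496*(-1/826) = -930248/413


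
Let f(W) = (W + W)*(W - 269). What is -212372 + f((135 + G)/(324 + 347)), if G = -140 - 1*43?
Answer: -95601249140/450241 ≈ -2.1233e+5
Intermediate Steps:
G = -183 (G = -140 - 43 = -183)
f(W) = 2*W*(-269 + W) (f(W) = (2*W)*(-269 + W) = 2*W*(-269 + W))
-212372 + f((135 + G)/(324 + 347)) = -212372 + 2*((135 - 183)/(324 + 347))*(-269 + (135 - 183)/(324 + 347)) = -212372 + 2*(-48/671)*(-269 - 48/671) = -212372 + 2*(-48/671)*(-180547/671) = -212372 + 17332512/450241 = -95601249140/450241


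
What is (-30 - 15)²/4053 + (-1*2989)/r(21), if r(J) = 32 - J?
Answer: -4030714/14861 ≈ -271.23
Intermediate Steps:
(-30 - 15)²/4053 + (-1*2989)/r(21) = (-30 - 15)²/4053 + (-1*2989)/(32 - 1*21) = (-45)²*(1/4053) - 2989/(32 - 21) = 2025*(1/4053) - 2989/11 = 675/1351 - 2989*1/11 = 675/1351 - 2989/11 = -4030714/14861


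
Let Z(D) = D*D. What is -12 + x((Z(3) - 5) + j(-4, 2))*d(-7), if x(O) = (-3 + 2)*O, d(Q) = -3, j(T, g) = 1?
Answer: 3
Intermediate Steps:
Z(D) = D²
x(O) = -O
-12 + x((Z(3) - 5) + j(-4, 2))*d(-7) = -12 - ((3² - 5) + 1)*(-3) = -12 - ((9 - 5) + 1)*(-3) = -12 - (4 + 1)*(-3) = -12 - 1*5*(-3) = -12 - 5*(-3) = -12 + 15 = 3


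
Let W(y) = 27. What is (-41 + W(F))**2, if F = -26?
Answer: 196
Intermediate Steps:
(-41 + W(F))**2 = (-41 + 27)**2 = (-14)**2 = 196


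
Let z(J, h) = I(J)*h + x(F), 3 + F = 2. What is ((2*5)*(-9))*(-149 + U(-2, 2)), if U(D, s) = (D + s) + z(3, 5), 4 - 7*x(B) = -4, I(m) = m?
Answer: 83700/7 ≈ 11957.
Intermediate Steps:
F = -1 (F = -3 + 2 = -1)
x(B) = 8/7 (x(B) = 4/7 - ⅐*(-4) = 4/7 + 4/7 = 8/7)
z(J, h) = 8/7 + J*h (z(J, h) = J*h + 8/7 = 8/7 + J*h)
U(D, s) = 113/7 + D + s (U(D, s) = (D + s) + (8/7 + 3*5) = (D + s) + (8/7 + 15) = (D + s) + 113/7 = 113/7 + D + s)
((2*5)*(-9))*(-149 + U(-2, 2)) = ((2*5)*(-9))*(-149 + (113/7 - 2 + 2)) = (10*(-9))*(-149 + 113/7) = -90*(-930/7) = 83700/7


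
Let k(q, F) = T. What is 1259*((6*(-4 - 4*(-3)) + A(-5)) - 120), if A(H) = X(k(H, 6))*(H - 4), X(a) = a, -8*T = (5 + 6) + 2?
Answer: -577881/8 ≈ -72235.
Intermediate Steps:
T = -13/8 (T = -((5 + 6) + 2)/8 = -(11 + 2)/8 = -1/8*13 = -13/8 ≈ -1.6250)
k(q, F) = -13/8
A(H) = 13/2 - 13*H/8 (A(H) = -13*(H - 4)/8 = -13*(-4 + H)/8 = 13/2 - 13*H/8)
1259*((6*(-4 - 4*(-3)) + A(-5)) - 120) = 1259*((6*(-4 - 4*(-3)) + (13/2 - 13/8*(-5))) - 120) = 1259*((6*(-4 + 12) + (13/2 + 65/8)) - 120) = 1259*((6*8 + 117/8) - 120) = 1259*((48 + 117/8) - 120) = 1259*(501/8 - 120) = 1259*(-459/8) = -577881/8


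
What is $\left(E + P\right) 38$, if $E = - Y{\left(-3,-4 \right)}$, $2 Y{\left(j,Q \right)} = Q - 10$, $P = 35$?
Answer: $1596$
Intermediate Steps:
$Y{\left(j,Q \right)} = -5 + \frac{Q}{2}$ ($Y{\left(j,Q \right)} = \frac{Q - 10}{2} = \frac{-10 + Q}{2} = -5 + \frac{Q}{2}$)
$E = 7$ ($E = - (-5 + \frac{1}{2} \left(-4\right)) = - (-5 - 2) = \left(-1\right) \left(-7\right) = 7$)
$\left(E + P\right) 38 = \left(7 + 35\right) 38 = 42 \cdot 38 = 1596$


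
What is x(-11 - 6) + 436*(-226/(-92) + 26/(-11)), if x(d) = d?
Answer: 5945/253 ≈ 23.498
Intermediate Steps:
x(-11 - 6) + 436*(-226/(-92) + 26/(-11)) = (-11 - 6) + 436*(-226/(-92) + 26/(-11)) = -17 + 436*(-226*(-1/92) + 26*(-1/11)) = -17 + 436*(113/46 - 26/11) = -17 + 436*(47/506) = -17 + 10246/253 = 5945/253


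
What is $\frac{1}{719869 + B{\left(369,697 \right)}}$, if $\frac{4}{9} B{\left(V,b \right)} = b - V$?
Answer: $\frac{1}{720607} \approx 1.3877 \cdot 10^{-6}$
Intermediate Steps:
$B{\left(V,b \right)} = - \frac{9 V}{4} + \frac{9 b}{4}$ ($B{\left(V,b \right)} = \frac{9 \left(b - V\right)}{4} = - \frac{9 V}{4} + \frac{9 b}{4}$)
$\frac{1}{719869 + B{\left(369,697 \right)}} = \frac{1}{719869 + \left(\left(- \frac{9}{4}\right) 369 + \frac{9}{4} \cdot 697\right)} = \frac{1}{719869 + \left(- \frac{3321}{4} + \frac{6273}{4}\right)} = \frac{1}{719869 + 738} = \frac{1}{720607}$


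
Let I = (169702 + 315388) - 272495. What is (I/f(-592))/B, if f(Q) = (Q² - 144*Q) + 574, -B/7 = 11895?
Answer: -14173/2421823586 ≈ -5.8522e-6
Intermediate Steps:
B = -83265 (B = -7*11895 = -83265)
I = 212595 (I = 485090 - 272495 = 212595)
f(Q) = 574 + Q² - 144*Q
(I/f(-592))/B = (212595/(574 + (-592)² - 144*(-592)))/(-83265) = (212595/(574 + 350464 + 85248))*(-1/83265) = (212595/436286)*(-1/83265) = -14173/2421823586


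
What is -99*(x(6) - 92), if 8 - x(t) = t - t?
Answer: 8316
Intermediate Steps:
x(t) = 8 (x(t) = 8 - (t - t) = 8 - 1*0 = 8 + 0 = 8)
-99*(x(6) - 92) = -99*(8 - 92) = -99*(-84) = 8316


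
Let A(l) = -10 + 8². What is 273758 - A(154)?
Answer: 273704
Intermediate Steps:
A(l) = 54 (A(l) = -10 + 64 = 54)
273758 - A(154) = 273758 - 1*54 = 273758 - 54 = 273704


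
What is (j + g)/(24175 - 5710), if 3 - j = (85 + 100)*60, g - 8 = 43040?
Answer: 31951/18465 ≈ 1.7304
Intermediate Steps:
g = 43048 (g = 8 + 43040 = 43048)
j = -11097 (j = 3 - (85 + 100)*60 = 3 - 185*60 = 3 - 1*11100 = 3 - 11100 = -11097)
(j + g)/(24175 - 5710) = (-11097 + 43048)/(24175 - 5710) = 31951/18465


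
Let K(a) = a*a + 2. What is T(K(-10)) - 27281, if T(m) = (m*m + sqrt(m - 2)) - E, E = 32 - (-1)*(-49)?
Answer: -16850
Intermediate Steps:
K(a) = 2 + a**2 (K(a) = a**2 + 2 = 2 + a**2)
E = -17 (E = 32 - 1*49 = 32 - 49 = -17)
T(m) = 17 + m**2 + sqrt(-2 + m) (T(m) = (m*m + sqrt(m - 2)) - 1*(-17) = (m**2 + sqrt(-2 + m)) + 17 = 17 + m**2 + sqrt(-2 + m))
T(K(-10)) - 27281 = (17 + (2 + (-10)**2)**2 + sqrt(-2 + (2 + (-10)**2))) - 27281 = (17 + (2 + 100)**2 + sqrt(-2 + (2 + 100))) - 27281 = (17 + 102**2 + sqrt(-2 + 102)) - 27281 = (17 + 10404 + sqrt(100)) - 27281 = (17 + 10404 + 10) - 27281 = 10431 - 27281 = -16850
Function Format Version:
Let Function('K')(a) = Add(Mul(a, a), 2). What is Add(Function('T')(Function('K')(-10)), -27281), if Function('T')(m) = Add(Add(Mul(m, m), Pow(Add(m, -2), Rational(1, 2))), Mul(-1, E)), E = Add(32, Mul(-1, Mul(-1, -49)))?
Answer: -16850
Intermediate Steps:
Function('K')(a) = Add(2, Pow(a, 2)) (Function('K')(a) = Add(Pow(a, 2), 2) = Add(2, Pow(a, 2)))
E = -17 (E = Add(32, Mul(-1, 49)) = Add(32, -49) = -17)
Function('T')(m) = Add(17, Pow(m, 2), Pow(Add(-2, m), Rational(1, 2))) (Function('T')(m) = Add(Add(Mul(m, m), Pow(Add(m, -2), Rational(1, 2))), Mul(-1, -17)) = Add(Add(Pow(m, 2), Pow(Add(-2, m), Rational(1, 2))), 17) = Add(17, Pow(m, 2), Pow(Add(-2, m), Rational(1, 2))))
Add(Function('T')(Function('K')(-10)), -27281) = Add(Add(17, Pow(Add(2, Pow(-10, 2)), 2), Pow(Add(-2, Add(2, Pow(-10, 2))), Rational(1, 2))), -27281) = Add(Add(17, Pow(Add(2, 100), 2), Pow(Add(-2, Add(2, 100)), Rational(1, 2))), -27281) = Add(Add(17, Pow(102, 2), Pow(Add(-2, 102), Rational(1, 2))), -27281) = Add(Add(17, 10404, Pow(100, Rational(1, 2))), -27281) = Add(Add(17, 10404, 10), -27281) = Add(10431, -27281) = -16850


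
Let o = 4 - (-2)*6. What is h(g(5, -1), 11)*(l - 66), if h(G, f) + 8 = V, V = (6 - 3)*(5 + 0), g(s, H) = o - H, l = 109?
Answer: 301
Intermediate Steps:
o = 16 (o = 4 - 1*(-12) = 4 + 12 = 16)
g(s, H) = 16 - H
V = 15 (V = 3*5 = 15)
h(G, f) = 7 (h(G, f) = -8 + 15 = 7)
h(g(5, -1), 11)*(l - 66) = 7*(109 - 66) = 7*43 = 301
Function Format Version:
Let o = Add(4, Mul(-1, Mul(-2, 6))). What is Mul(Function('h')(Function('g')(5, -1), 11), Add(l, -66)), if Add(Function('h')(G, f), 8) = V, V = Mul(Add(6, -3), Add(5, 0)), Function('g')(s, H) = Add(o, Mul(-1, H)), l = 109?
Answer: 301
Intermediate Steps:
o = 16 (o = Add(4, Mul(-1, -12)) = Add(4, 12) = 16)
Function('g')(s, H) = Add(16, Mul(-1, H))
V = 15 (V = Mul(3, 5) = 15)
Function('h')(G, f) = 7 (Function('h')(G, f) = Add(-8, 15) = 7)
Mul(Function('h')(Function('g')(5, -1), 11), Add(l, -66)) = Mul(7, Add(109, -66)) = Mul(7, 43) = 301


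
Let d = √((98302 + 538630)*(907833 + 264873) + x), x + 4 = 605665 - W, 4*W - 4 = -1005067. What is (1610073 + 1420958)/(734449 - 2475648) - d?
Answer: -3031031/1741199 - 5*√119509573587/2 ≈ -8.6426e+5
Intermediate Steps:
W = -1005063/4 (W = 1 + (¼)*(-1005067) = 1 - 1005067/4 = -1005063/4 ≈ -2.5127e+5)
x = 3427707/4 (x = -4 + (605665 - 1*(-1005063/4)) = -4 + (605665 + 1005063/4) = -4 + 3427723/4 = 3427707/4 ≈ 8.5693e+5)
d = 5*√119509573587/2 (d = √((98302 + 538630)*(907833 + 264873) + 3427707/4) = √(636932*1172706 + 3427707/4) = √(746933977992 + 3427707/4) = √(2987739339675/4) = 5*√119509573587/2 ≈ 8.6425e+5)
(1610073 + 1420958)/(734449 - 2475648) - d = (1610073 + 1420958)/(734449 - 2475648) - 5*√119509573587/2 = 3031031/(-1741199) - 5*√119509573587/2 = 3031031*(-1/1741199) - 5*√119509573587/2 = -3031031/1741199 - 5*√119509573587/2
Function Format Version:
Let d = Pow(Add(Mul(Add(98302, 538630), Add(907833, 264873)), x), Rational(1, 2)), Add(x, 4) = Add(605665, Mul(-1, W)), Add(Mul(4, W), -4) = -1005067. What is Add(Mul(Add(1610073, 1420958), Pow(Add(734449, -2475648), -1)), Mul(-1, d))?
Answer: Add(Rational(-3031031, 1741199), Mul(Rational(-5, 2), Pow(119509573587, Rational(1, 2)))) ≈ -8.6426e+5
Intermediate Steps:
W = Rational(-1005063, 4) (W = Add(1, Mul(Rational(1, 4), -1005067)) = Add(1, Rational(-1005067, 4)) = Rational(-1005063, 4) ≈ -2.5127e+5)
x = Rational(3427707, 4) (x = Add(-4, Add(605665, Mul(-1, Rational(-1005063, 4)))) = Add(-4, Add(605665, Rational(1005063, 4))) = Add(-4, Rational(3427723, 4)) = Rational(3427707, 4) ≈ 8.5693e+5)
d = Mul(Rational(5, 2), Pow(119509573587, Rational(1, 2))) (d = Pow(Add(Mul(Add(98302, 538630), Add(907833, 264873)), Rational(3427707, 4)), Rational(1, 2)) = Pow(Add(Mul(636932, 1172706), Rational(3427707, 4)), Rational(1, 2)) = Pow(Add(746933977992, Rational(3427707, 4)), Rational(1, 2)) = Pow(Rational(2987739339675, 4), Rational(1, 2)) = Mul(Rational(5, 2), Pow(119509573587, Rational(1, 2))) ≈ 8.6425e+5)
Add(Mul(Add(1610073, 1420958), Pow(Add(734449, -2475648), -1)), Mul(-1, d)) = Add(Mul(Add(1610073, 1420958), Pow(Add(734449, -2475648), -1)), Mul(-1, Mul(Rational(5, 2), Pow(119509573587, Rational(1, 2))))) = Add(Mul(3031031, Pow(-1741199, -1)), Mul(Rational(-5, 2), Pow(119509573587, Rational(1, 2)))) = Add(Mul(3031031, Rational(-1, 1741199)), Mul(Rational(-5, 2), Pow(119509573587, Rational(1, 2)))) = Add(Rational(-3031031, 1741199), Mul(Rational(-5, 2), Pow(119509573587, Rational(1, 2))))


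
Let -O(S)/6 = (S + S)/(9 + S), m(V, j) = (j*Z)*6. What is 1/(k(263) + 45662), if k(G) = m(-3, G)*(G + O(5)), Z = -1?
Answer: -7/2538124 ≈ -2.7579e-6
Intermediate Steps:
m(V, j) = -6*j (m(V, j) = (j*(-1))*6 = -j*6 = -6*j)
O(S) = -12*S/(9 + S) (O(S) = -6*(S + S)/(9 + S) = -6*2*S/(9 + S) = -12*S/(9 + S))
k(G) = -6*G*(-30/7 + G) (k(G) = (-6*G)*(G - 12*5/(9 + 5)) = (-6*G)*(G - 12*5/14) = (-6*G)*(G - 12*5*1/14) = (-6*G)*(G - 30/7) = (-6*G)*(-30/7 + G) = -6*G*(-30/7 + G))
1/(k(263) + 45662) = 1/((6/7)*263*(30 - 7*263) + 45662) = 1/((6/7)*263*(30 - 1841) + 45662) = 1/((6/7)*263*(-1811) + 45662) = 1/(-2857758/7 + 45662) = 1/(-2538124/7) = -7/2538124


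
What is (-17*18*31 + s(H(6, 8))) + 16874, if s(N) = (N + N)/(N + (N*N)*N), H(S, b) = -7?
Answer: 184701/25 ≈ 7388.0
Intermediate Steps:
s(N) = 2*N/(N + N³) (s(N) = (2*N)/(N + N²*N) = (2*N)/(N + N³) = 2*N/(N + N³))
(-17*18*31 + s(H(6, 8))) + 16874 = (-17*18*31 + 2/(1 + (-7)²)) + 16874 = (-306*31 + 2/(1 + 49)) + 16874 = (-9486 + 2/50) + 16874 = (-9486 + 2*(1/50)) + 16874 = (-9486 + 1/25) + 16874 = -237149/25 + 16874 = 184701/25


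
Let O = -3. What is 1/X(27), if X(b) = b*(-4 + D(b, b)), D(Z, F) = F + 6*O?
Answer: 1/135 ≈ 0.0074074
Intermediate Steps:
D(Z, F) = -18 + F (D(Z, F) = F + 6*(-3) = F - 18 = -18 + F)
X(b) = b*(-22 + b) (X(b) = b*(-4 + (-18 + b)) = b*(-22 + b))
1/X(27) = 1/(27*(-22 + 27)) = 1/(27*5) = 1/135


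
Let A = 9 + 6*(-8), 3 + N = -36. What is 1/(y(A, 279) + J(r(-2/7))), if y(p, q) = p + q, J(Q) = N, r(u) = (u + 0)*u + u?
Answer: 1/201 ≈ 0.0049751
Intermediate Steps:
N = -39 (N = -3 - 36 = -39)
r(u) = u + u**2 (r(u) = u*u + u = u**2 + u = u + u**2)
J(Q) = -39
A = -39 (A = 9 - 48 = -39)
1/(y(A, 279) + J(r(-2/7))) = 1/((-39 + 279) - 39) = 1/(240 - 39) = 1/201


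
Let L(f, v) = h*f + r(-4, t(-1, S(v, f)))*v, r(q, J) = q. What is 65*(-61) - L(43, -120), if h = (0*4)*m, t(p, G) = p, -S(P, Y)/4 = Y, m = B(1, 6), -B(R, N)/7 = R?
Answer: -4445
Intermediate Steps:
B(R, N) = -7*R
m = -7 (m = -7*1 = -7)
S(P, Y) = -4*Y
h = 0 (h = (0*4)*(-7) = 0*(-7) = 0)
L(f, v) = -4*v (L(f, v) = 0*f - 4*v = 0 - 4*v = -4*v)
65*(-61) - L(43, -120) = 65*(-61) - (-4)*(-120) = -3965 - 1*480 = -3965 - 480 = -4445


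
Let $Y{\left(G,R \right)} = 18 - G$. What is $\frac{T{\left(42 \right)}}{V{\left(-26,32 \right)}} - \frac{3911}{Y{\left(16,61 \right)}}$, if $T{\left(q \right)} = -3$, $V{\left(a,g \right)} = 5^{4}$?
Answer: $- \frac{2444381}{1250} \approx -1955.5$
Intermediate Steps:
$V{\left(a,g \right)} = 625$
$\frac{T{\left(42 \right)}}{V{\left(-26,32 \right)}} - \frac{3911}{Y{\left(16,61 \right)}} = - \frac{3}{625} - \frac{3911}{18 - 16} = \left(-3\right) \frac{1}{625} - \frac{3911}{18 - 16} = - \frac{3}{625} - \frac{3911}{2} = - \frac{2444381}{1250}$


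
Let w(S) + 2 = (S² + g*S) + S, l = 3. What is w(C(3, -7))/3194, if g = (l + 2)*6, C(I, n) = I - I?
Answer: -1/1597 ≈ -0.00062617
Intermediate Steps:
C(I, n) = 0
g = 30 (g = (3 + 2)*6 = 5*6 = 30)
w(S) = -2 + S² + 31*S (w(S) = -2 + ((S² + 30*S) + S) = -2 + (S² + 31*S) = -2 + S² + 31*S)
w(C(3, -7))/3194 = (-2 + 0² + 31*0)/3194 = (-2 + 0 + 0)*(1/3194) = -2*1/3194 = -1/1597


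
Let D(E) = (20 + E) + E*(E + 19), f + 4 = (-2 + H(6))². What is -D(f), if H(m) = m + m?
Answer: -11156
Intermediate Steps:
H(m) = 2*m
f = 96 (f = -4 + (-2 + 2*6)² = -4 + (-2 + 12)² = -4 + 10² = -4 + 100 = 96)
D(E) = 20 + E + E*(19 + E) (D(E) = (20 + E) + E*(19 + E) = 20 + E + E*(19 + E))
-D(f) = -(20 + 96² + 20*96) = -(20 + 9216 + 1920) = -1*11156 = -11156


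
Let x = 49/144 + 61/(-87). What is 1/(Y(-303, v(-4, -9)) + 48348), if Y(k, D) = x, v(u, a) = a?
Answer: 4176/201899741 ≈ 2.0684e-5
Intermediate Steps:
x = -1507/4176 (x = 49*(1/144) + 61*(-1/87) = 49/144 - 61/87 = -1507/4176 ≈ -0.36087)
Y(k, D) = -1507/4176
1/(Y(-303, v(-4, -9)) + 48348) = 1/(-1507/4176 + 48348) = 1/(201899741/4176) = 4176/201899741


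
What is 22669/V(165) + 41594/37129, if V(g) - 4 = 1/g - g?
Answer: -137771851649/986294756 ≈ -139.69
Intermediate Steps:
V(g) = 4 + 1/g - g (V(g) = 4 + (1/g - g) = 4 + 1/g - g)
22669/V(165) + 41594/37129 = 22669/(4 + 1/165 - 1*165) + 41594/37129 = 22669/(4 + 1/165 - 165) + 41594*(1/37129) = 22669/(-26564/165) + 41594/37129 = 22669*(-165/26564) + 41594/37129 = -3740385/26564 + 41594/37129 = -137771851649/986294756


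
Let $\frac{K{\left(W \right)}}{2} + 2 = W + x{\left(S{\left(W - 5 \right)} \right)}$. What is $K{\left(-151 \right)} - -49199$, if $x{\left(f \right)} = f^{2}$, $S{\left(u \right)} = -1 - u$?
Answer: $96943$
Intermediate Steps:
$K{\left(W \right)} = -4 + 2 W + 2 \left(4 - W\right)^{2}$ ($K{\left(W \right)} = -4 + 2 \left(W + \left(-1 - \left(W - 5\right)\right)^{2}\right) = -4 + 2 \left(W + \left(-1 - \left(-5 + W\right)\right)^{2}\right) = -4 + 2 \left(W + \left(4 - W\right)^{2}\right) = -4 + \left(2 W + 2 \left(4 - W\right)^{2}\right) = -4 + 2 W + 2 \left(4 - W\right)^{2}$)
$K{\left(-151 \right)} - -49199 = \left(-4 + 2 \left(-151\right) + 2 \left(-4 - 151\right)^{2}\right) - -49199 = \left(-4 - 302 + 2 \left(-155\right)^{2}\right) + 49199 = \left(-4 - 302 + 2 \cdot 24025\right) + 49199 = \left(-4 - 302 + 48050\right) + 49199 = 47744 + 49199 = 96943$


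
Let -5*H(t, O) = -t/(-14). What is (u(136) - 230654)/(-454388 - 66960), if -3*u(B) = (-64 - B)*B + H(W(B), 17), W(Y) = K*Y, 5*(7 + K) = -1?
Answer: 58167899/136853850 ≈ 0.42504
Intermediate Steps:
K = -36/5 (K = -7 + (1/5)*(-1) = -7 - 1/5 = -36/5 ≈ -7.2000)
W(Y) = -36*Y/5
H(t, O) = -t/70 (H(t, O) = -(-t)/(5*(-14)) = -(-t)*(-1)/(5*14) = -t/70)
u(B) = -6*B/175 - B*(-64 - B)/3 (u(B) = -((-64 - B)*B - (-18)*B/175)/3 = -(B*(-64 - B) + 18*B/175)/3 = -(18*B/175 + B*(-64 - B))/3 = -6*B/175 - B*(-64 - B)/3)
(u(136) - 230654)/(-454388 - 66960) = ((1/525)*136*(11182 + 175*136) - 230654)/(-454388 - 66960) = ((1/525)*136*(11182 + 23800) - 230654)/(-521348) = ((1/525)*136*34982 - 230654)*(-1/521348) = (4757552/525 - 230654)*(-1/521348) = -116335798/525*(-1/521348) = 58167899/136853850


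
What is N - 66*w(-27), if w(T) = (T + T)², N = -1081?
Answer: -193537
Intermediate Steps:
w(T) = 4*T² (w(T) = (2*T)² = 4*T²)
N - 66*w(-27) = -1081 - 264*(-27)² = -1081 - 264*729 = -1081 - 66*2916 = -1081 - 192456 = -193537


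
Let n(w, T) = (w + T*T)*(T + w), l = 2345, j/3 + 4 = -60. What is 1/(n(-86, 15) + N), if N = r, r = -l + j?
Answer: -1/12406 ≈ -8.0606e-5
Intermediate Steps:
j = -192 (j = -12 + 3*(-60) = -12 - 180 = -192)
n(w, T) = (T + w)*(w + T**2) (n(w, T) = (w + T**2)*(T + w) = (T + w)*(w + T**2))
r = -2537 (r = -1*2345 - 192 = -2345 - 192 = -2537)
N = -2537
1/(n(-86, 15) + N) = 1/((15**3 + (-86)**2 + 15*(-86) - 86*15**2) - 2537) = 1/((3375 + 7396 - 1290 - 86*225) - 2537) = 1/((3375 + 7396 - 1290 - 19350) - 2537) = 1/(-9869 - 2537) = 1/(-12406) = -1/12406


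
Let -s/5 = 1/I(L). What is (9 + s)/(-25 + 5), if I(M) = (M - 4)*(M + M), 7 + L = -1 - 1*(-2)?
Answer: -43/96 ≈ -0.44792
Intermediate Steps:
L = -6 (L = -7 + (-1 - 1*(-2)) = -7 + (-1 + 2) = -7 + 1 = -6)
I(M) = 2*M*(-4 + M) (I(M) = (-4 + M)*(2*M) = 2*M*(-4 + M))
s = -1/24 (s = -5*(-1/(12*(-4 - 6))) = -5/(2*(-6)*(-10)) = -5/120 = -5*1/120 = -1/24 ≈ -0.041667)
(9 + s)/(-25 + 5) = (9 - 1/24)/(-25 + 5) = (215/24)/(-20) = -1/20*215/24 = -43/96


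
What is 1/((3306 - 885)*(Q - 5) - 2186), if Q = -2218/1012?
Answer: -506/9916135 ≈ -5.1028e-5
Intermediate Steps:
Q = -1109/506 (Q = -2218*1/1012 = -1109/506 ≈ -2.1917)
1/((3306 - 885)*(Q - 5) - 2186) = 1/((3306 - 885)*(-1109/506 - 5) - 2186) = 1/(2421*(-3639/506) - 2186) = 1/(-8810019/506 - 2186) = 1/(-9916135/506) = -506/9916135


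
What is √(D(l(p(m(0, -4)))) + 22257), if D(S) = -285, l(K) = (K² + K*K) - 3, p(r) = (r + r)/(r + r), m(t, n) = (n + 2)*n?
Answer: 2*√5493 ≈ 148.23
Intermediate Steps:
m(t, n) = n*(2 + n) (m(t, n) = (2 + n)*n = n*(2 + n))
p(r) = 1 (p(r) = (2*r)/((2*r)) = (2*r)*(1/(2*r)) = 1)
l(K) = -3 + 2*K² (l(K) = (K² + K²) - 3 = 2*K² - 3 = -3 + 2*K²)
√(D(l(p(m(0, -4)))) + 22257) = √(-285 + 22257) = √21972 = 2*√5493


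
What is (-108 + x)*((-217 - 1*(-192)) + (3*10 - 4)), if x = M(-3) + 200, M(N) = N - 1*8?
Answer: 81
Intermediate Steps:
M(N) = -8 + N (M(N) = N - 8 = -8 + N)
x = 189 (x = (-8 - 3) + 200 = -11 + 200 = 189)
(-108 + x)*((-217 - 1*(-192)) + (3*10 - 4)) = (-108 + 189)*((-217 - 1*(-192)) + (3*10 - 4)) = 81*((-217 + 192) + (30 - 4)) = 81*(-25 + 26) = 81*1 = 81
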